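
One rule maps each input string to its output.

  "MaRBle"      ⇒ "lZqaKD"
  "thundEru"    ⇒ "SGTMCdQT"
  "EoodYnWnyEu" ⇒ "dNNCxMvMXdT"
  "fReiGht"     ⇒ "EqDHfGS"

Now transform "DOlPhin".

In each case the input is transformed by: shift every letter 1 place backward in the alphabet (wrapping around), then flip the case of every letter.
Starting from "DOlPhin": after the first operation, "CNkOghm"; after the second, "cnKoGHM".

cnKoGHM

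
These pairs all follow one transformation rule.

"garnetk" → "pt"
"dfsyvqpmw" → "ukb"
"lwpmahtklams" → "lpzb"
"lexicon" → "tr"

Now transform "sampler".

Looking at the pairs, the operation is to shift every letter 11 places backward in the alphabet (wrapping around), then keep one character in every 3, starting at position 2 (positions 2nd, 5th, 8th, ...).
Working it through for "sampler": intermediate "hpbeatg", final "pa".
(Check on "lexicon": → "atmxrdc" → "tr" ✓)

pa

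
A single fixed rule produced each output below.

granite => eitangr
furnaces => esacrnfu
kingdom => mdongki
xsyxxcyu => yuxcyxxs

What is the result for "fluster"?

Each output is the input with this applied: swap each adjacent pair of characters (1↔2, 3↔4, ...), then reverse the string.
For "fluster", step one produces "lfsuetr"; step two turns that into "rteusfl".

rteusfl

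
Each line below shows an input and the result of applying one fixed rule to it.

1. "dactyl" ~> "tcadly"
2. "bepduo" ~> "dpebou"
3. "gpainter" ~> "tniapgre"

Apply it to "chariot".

Rule — move the last 2 characters to the front (rotate right by 2), then reverse the string.
On "chariot" that produces "irahcto".

irahcto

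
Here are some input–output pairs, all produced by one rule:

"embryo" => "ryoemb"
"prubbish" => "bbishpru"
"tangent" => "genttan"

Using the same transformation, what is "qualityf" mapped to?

Rule — move the first 3 characters to the end (rotate left by 3).
Doing the same to "qualityf": "lityfqua".

lityfqua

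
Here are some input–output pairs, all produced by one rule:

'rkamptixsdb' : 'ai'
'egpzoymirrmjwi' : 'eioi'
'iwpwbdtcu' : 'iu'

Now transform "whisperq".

ie

In each case the input is transformed by: take characters alternately from the front and the back (1st, last, 2nd, 2nd-last, ...), then keep only the vowels.
Starting from "whisperq": after the first operation, "wqhriesp"; after the second, "ie".
(Check on "rkamptixsdb": → "rbkdasmxpit" → "ai" ✓)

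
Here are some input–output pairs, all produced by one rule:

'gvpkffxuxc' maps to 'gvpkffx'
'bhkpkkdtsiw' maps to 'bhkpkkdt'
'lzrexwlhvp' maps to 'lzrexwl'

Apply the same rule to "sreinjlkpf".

What's happening: delete the last 3 characters.
Doing the same to "sreinjlkpf": "sreinjl".

sreinjl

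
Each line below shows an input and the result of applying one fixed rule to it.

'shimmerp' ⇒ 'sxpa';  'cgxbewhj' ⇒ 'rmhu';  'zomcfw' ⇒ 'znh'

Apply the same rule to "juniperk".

ftpv

What's happening: shift every letter 11 places forward in the alphabet (wrapping around), then keep every other character starting from the second (positions 2nd, 4th, 6th, ...).
Applying that to "juniperk" gives "ftpv".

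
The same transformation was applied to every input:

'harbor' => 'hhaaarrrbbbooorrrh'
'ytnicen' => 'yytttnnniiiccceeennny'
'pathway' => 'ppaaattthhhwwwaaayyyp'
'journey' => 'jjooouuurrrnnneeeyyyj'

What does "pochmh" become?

ppoooccchhhmmmhhhp

The rule is to repeat every character 3 times, then move the first character to the end.
Working it through for "pochmh": intermediate "pppoooccchhhmmmhhh", final "ppoooccchhhmmmhhhp".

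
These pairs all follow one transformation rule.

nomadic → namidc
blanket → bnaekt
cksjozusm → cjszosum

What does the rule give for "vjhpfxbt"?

The transformation: swap each adjacent pair of characters (1↔2, 3↔4, ...), then delete the first character.
Starting from "vjhpfxbt": after the first operation, "jvphxftb"; after the second, "vphxftb".

vphxftb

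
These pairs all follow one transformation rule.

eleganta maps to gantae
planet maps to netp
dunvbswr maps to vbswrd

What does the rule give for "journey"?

The pattern: move the first 3 characters to the end (rotate left by 3), then delete the last 2 characters.
So "journey" becomes "rneyj".

rneyj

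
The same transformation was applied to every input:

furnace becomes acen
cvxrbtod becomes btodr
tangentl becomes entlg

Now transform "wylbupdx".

Rule — delete the first 3 characters, then move the first character to the end.
On "wylbupdx" that produces "updxb".

updxb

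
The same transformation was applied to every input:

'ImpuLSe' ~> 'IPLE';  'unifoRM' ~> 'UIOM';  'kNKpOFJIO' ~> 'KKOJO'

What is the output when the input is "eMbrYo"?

EBY

Each output is the input with this applied: keep every other character starting from the first (positions 1st, 3rd, 5th, ...), then convert every letter to uppercase.
Starting from "eMbrYo": after the first operation, "ebY"; after the second, "EBY".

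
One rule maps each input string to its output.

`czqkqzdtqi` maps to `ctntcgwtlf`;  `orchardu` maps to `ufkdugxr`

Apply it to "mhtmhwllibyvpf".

kwpkzoolebysip

What's happening: move the first character to the end, then shift every letter 3 places forward in the alphabet (wrapping around).
For "mhtmhwllibyvpf", step one produces "htmhwllibyvpfm"; step two turns that into "kwpkzoolebysip".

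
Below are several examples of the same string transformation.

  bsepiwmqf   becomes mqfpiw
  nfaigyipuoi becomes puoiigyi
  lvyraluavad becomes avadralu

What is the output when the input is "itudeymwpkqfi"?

The rule is to delete the first 3 characters, then swap the front and back halves of the string.
Applying both steps to "itudeymwpkqfi": "deymwpkqfi", then "pkqfideymw".
(Check on "bsepiwmqf": → "piwmqf" → "mqfpiw" ✓)

pkqfideymw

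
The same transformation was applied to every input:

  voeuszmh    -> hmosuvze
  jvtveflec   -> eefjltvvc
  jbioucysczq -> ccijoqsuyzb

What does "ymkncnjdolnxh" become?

Rule — sort the characters into alphabetical order, then move the first character to the end.
Starting from "ymkncnjdolnxh": after the first operation, "cdhjklmnnnoxy"; after the second, "dhjklmnnnoxyc".
(Check on "jvtveflec": → "ceefjltvv" → "eefjltvvc" ✓)

dhjklmnnnoxyc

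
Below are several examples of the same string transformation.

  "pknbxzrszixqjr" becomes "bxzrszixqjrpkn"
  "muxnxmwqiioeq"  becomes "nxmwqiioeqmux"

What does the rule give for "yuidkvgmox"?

dkvgmoxyui

Each output is the input with this applied: move the first 3 characters to the end (rotate left by 3).
On "yuidkvgmox" that produces "dkvgmoxyui".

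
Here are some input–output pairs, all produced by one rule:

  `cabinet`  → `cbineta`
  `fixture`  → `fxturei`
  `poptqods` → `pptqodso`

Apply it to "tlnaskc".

tnaskcl

The transformation: move the first character to the end, then swap the first and last characters.
For "tlnaskc", step one produces "lnaskct"; step two turns that into "tnaskcl".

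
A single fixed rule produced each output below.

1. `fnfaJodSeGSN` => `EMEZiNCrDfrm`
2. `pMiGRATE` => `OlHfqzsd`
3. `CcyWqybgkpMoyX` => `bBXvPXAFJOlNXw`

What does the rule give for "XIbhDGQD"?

whAGcfpc

Looking at the pairs, the operation is to flip the case of every letter, then shift every letter 1 place backward in the alphabet (wrapping around).
"XIbhDGQD" → "xiBHdgqd" → "whAGcfpc".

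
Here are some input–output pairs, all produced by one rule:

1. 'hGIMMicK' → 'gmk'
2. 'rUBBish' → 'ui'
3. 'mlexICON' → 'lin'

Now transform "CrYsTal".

Rule — keep one character in every 3, starting at position 2 (positions 2nd, 5th, 8th, ...), then convert every letter to lowercase.
On "CrYsTal": the first step gives "rT", and the second then gives "rt".

rt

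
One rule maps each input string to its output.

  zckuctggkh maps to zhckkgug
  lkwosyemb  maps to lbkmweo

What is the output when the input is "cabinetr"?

cratbe

The rule is to take characters alternately from the front and the back (1st, last, 2nd, 2nd-last, ...), then delete the last 2 characters.
For "cabinetr", step one produces "cratbein"; step two turns that into "cratbe".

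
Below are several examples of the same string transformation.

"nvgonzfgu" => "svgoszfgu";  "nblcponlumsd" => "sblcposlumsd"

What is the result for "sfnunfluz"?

The pattern: replace every "n" with "s".
Applying that to "sfnunfluz" gives "sfsusfluz".

sfsusfluz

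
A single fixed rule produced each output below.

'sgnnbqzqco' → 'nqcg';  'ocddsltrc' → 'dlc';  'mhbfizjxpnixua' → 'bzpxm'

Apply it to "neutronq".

uon

Each output is the input with this applied: move the first 2 characters to the end (rotate left by 2), then keep one character in every 3, starting at position 1 (positions 1st, 4th, 7th, ...).
On "neutronq" that produces "uon".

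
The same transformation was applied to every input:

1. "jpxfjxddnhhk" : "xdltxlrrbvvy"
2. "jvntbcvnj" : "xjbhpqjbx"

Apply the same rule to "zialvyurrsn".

Rule — shift every letter 12 places backward in the alphabet (wrapping around).
"zialvyurrsn" → "nwozjmiffgb".

nwozjmiffgb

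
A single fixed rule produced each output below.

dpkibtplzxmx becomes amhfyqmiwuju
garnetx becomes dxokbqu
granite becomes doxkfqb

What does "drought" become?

In each case the input is transformed by: shift every letter 3 places backward in the alphabet (wrapping around).
So "drought" becomes "aolrdeq".

aolrdeq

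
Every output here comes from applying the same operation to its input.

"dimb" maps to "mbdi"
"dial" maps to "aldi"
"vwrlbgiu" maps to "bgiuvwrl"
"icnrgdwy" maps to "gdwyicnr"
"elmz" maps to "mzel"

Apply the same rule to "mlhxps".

The pattern: swap the front and back halves of the string.
For "mlhxps" the result is "xpsmlh".

xpsmlh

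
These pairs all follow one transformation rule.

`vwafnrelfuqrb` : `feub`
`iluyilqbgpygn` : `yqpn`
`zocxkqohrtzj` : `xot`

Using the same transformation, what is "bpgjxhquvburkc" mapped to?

jqbk

Rule — delete the first 3 characters, then keep one character in every 3, starting at position 1 (positions 1st, 4th, 7th, ...).
Applying both steps to "bpgjxhquvburkc": "jxhquvburkc", then "jqbk".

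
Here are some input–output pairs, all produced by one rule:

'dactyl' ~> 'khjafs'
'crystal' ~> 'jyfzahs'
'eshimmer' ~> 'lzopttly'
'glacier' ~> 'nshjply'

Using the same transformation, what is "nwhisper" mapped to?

Rule — shift every letter 7 places forward in the alphabet (wrapping around).
For "nwhisper" the result is "udopzwly".

udopzwly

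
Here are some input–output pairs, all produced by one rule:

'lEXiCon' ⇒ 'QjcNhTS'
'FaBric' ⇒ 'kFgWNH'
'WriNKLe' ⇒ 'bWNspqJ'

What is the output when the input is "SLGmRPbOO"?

xqlRwuGtt

Rule — shift every letter 5 places forward in the alphabet (wrapping around), then flip the case of every letter.
On "SLGmRPbOO": the first step gives "XQLrWUgTT", and the second then gives "xqlRwuGtt".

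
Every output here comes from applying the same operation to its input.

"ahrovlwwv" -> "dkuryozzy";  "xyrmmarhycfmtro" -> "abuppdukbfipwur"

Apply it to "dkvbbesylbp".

gnyeehvboes

In each case the input is transformed by: shift every letter 3 places forward in the alphabet (wrapping around).
So "dkvbbesylbp" becomes "gnyeehvboes".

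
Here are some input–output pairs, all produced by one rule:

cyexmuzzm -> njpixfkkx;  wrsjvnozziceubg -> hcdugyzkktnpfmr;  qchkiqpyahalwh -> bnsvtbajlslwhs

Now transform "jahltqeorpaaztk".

Looking at the pairs, the operation is to shift every letter 11 places forward in the alphabet (wrapping around).
Applying that to "jahltqeorpaaztk" gives "ulswebpzcallkev".

ulswebpzcallkev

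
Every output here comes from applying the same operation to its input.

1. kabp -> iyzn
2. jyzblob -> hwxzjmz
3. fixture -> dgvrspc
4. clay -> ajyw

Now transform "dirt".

Each output is the input with this applied: shift every letter 2 places backward in the alphabet (wrapping around).
"dirt" → "bgpr".

bgpr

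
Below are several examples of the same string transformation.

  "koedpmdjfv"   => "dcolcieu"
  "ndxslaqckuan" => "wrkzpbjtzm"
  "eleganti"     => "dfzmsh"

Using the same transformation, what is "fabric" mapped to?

The rule is to delete the first 2 characters, then shift every letter 1 place backward in the alphabet (wrapping around).
"fabric" → "aqhb".

aqhb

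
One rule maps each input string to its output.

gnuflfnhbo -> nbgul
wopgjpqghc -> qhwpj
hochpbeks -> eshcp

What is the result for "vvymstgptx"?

gtvys

Looking at the pairs, the operation is to keep every other character starting from the first (positions 1st, 3rd, 5th, ...), then move the first 3 characters to the end (rotate left by 3).
"vvymstgptx" → "vysgt" → "gtvys".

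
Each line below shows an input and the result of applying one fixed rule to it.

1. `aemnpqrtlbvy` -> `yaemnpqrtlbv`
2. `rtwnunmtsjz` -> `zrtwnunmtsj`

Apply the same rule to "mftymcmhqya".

Each output is the input with this applied: move the last character to the front.
Doing the same to "mftymcmhqya": "amftymcmhqy".

amftymcmhqy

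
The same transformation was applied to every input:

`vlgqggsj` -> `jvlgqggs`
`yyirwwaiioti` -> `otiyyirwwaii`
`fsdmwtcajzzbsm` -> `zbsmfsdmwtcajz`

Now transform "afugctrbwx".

Rule — move the first 3 characters to the end (rotate left by 3), then swap the front and back halves of the string.
Applying both steps to "afugctrbwx": "gctrbwxafu", then "wxafugctrb".

wxafugctrb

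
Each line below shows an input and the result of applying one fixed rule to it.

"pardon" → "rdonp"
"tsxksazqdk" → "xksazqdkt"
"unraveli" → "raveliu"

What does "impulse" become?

Rule — move the first 2 characters to the end (rotate left by 2), then delete the last character.
Working it through for "impulse": intermediate "pulseim", final "pulsei".

pulsei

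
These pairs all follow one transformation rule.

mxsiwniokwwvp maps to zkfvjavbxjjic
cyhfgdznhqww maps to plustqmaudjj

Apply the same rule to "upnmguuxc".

The pattern: shift every letter 13 places forward in the alphabet (wrapping around) — i.e. ROT13.
On "upnmguuxc" that produces "hcazthhkp".

hcazthhkp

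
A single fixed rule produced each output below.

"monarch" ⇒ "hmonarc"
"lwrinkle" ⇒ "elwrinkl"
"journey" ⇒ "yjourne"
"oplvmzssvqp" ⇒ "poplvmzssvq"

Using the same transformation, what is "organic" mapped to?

In each case the input is transformed by: move the last character to the front.
So "organic" becomes "corgani".

corgani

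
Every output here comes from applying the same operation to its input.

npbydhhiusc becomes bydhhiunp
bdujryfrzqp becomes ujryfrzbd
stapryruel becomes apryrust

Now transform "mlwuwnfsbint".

In each case the input is transformed by: delete the last 2 characters, then move the first 2 characters to the end (rotate left by 2).
On "mlwuwnfsbint": the first step gives "mlwuwnfsbi", and the second then gives "wuwnfsbiml".

wuwnfsbiml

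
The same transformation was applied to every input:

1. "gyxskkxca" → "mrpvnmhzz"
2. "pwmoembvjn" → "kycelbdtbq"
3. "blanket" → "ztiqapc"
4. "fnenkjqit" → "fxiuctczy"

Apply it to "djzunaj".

The transformation: move the last 3 characters to the front (rotate right by 3), then shift every letter 11 places backward in the alphabet (wrapping around).
Doing the same to "djzunaj": "cpysyoj".
(Check on "gyxskkxca": → "xcagyxskk" → "mrpvnmhzz" ✓)

cpysyoj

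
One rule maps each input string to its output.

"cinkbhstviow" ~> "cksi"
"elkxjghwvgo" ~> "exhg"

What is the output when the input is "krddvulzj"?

The rule is to keep one character in every 3, starting at position 1 (positions 1st, 4th, 7th, ...).
So "krddvulzj" becomes "kdl".

kdl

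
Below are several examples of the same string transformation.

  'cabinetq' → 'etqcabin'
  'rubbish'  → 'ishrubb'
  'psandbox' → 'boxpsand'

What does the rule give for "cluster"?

The transformation: move the last 3 characters to the front (rotate right by 3).
Applying that to "cluster" gives "terclus".

terclus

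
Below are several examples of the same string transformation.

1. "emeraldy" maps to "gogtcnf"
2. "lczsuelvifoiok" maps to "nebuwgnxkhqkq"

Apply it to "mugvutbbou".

The transformation: shift every letter 2 places forward in the alphabet (wrapping around), then delete the last character.
"mugvutbbou" → "owixwvddqw" → "owixwvddq".

owixwvddq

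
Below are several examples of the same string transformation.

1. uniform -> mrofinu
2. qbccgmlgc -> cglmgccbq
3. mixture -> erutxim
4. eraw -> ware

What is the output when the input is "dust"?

tsud

In each case the input is transformed by: reverse the string.
Doing the same to "dust": "tsud".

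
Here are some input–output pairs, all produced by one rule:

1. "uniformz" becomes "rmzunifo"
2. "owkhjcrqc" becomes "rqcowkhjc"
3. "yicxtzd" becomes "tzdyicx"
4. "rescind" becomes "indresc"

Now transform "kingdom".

In each case the input is transformed by: move the last 3 characters to the front (rotate right by 3).
Applying that to "kingdom" gives "domking".

domking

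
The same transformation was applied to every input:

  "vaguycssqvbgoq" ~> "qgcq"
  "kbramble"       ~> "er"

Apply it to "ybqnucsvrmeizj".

Each output is the input with this applied: move the last 3 characters to the front (rotate right by 3), then keep one character in every 3, starting at position 3 (positions 3rd, 6th, 9th, ...).
"ybqnucsvrmeizj" → "izjybqnucsvrme" → "jqcr".

jqcr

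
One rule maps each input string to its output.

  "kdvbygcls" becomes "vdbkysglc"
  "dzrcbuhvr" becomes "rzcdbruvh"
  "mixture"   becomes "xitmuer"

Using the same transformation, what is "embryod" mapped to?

bmreydo

The pattern: move the first 2 characters to the end (rotate left by 2), then take characters alternately from the front and the back (1st, last, 2nd, 2nd-last, ...).
On "embryod": the first step gives "bryodem", and the second then gives "bmreydo".
(Check on "kdvbygcls": → "vbygclskd" → "vdbkysglc" ✓)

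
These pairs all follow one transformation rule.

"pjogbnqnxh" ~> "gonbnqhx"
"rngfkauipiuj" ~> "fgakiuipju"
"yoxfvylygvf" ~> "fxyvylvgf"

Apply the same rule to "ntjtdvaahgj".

The transformation: delete the first 2 characters, then swap each adjacent pair of characters (1↔2, 3↔4, ...).
For "ntjtdvaahgj", step one produces "jtdvaahgj"; step two turns that into "tjvdaaghj".

tjvdaaghj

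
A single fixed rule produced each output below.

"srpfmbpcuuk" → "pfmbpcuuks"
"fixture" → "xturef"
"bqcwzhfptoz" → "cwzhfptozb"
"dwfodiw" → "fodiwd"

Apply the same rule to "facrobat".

crobatf

The transformation: move the first 2 characters to the end (rotate left by 2), then delete the last character.
Starting from "facrobat": after the first operation, "crobatfa"; after the second, "crobatf".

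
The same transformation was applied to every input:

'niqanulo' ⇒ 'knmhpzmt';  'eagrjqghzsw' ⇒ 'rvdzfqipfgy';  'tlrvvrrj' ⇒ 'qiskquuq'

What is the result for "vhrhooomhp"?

gougqgnnnl

The transformation: move the last 2 characters to the front (rotate right by 2), then shift every letter 1 place backward in the alphabet (wrapping around).
So "vhrhooomhp" becomes "gougqgnnnl".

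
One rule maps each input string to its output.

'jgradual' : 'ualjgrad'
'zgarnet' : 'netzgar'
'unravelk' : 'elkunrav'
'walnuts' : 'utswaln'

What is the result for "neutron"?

Each output is the input with this applied: move the last 3 characters to the front (rotate right by 3).
Applying that to "neutron" gives "ronneut".

ronneut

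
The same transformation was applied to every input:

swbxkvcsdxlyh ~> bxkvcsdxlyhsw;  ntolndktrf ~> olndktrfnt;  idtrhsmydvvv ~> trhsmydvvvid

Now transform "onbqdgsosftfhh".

bqdgsosftfhhon

The rule is to move the first 2 characters to the end (rotate left by 2).
"onbqdgsosftfhh" → "bqdgsosftfhhon".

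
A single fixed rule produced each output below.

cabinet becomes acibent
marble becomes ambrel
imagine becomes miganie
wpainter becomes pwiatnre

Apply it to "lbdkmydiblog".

blkdymidlbgo

Looking at the pairs, the operation is to swap each adjacent pair of characters (1↔2, 3↔4, ...).
On "lbdkmydiblog" that produces "blkdymidlbgo".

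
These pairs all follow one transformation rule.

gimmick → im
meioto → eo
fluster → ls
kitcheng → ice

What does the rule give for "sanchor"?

ac

Looking at the pairs, the operation is to keep every other character starting from the second (positions 2nd, 4th, 6th, ...), then delete the last character.
On "sanchor": the first step gives "aco", and the second then gives "ac".
(Check on "fluster": → "lse" → "ls" ✓)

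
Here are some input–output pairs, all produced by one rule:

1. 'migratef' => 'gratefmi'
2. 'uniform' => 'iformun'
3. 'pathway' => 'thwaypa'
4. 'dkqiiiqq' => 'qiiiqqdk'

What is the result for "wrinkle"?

inklewr

What's happening: move the first 2 characters to the end (rotate left by 2).
On "wrinkle" that produces "inklewr".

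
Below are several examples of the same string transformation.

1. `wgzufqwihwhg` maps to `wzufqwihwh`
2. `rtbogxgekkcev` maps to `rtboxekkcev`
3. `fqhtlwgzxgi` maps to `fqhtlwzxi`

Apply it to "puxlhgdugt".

The transformation: remove every "g".
Applying that to "puxlhgdugt" gives "puxlhdut".

puxlhdut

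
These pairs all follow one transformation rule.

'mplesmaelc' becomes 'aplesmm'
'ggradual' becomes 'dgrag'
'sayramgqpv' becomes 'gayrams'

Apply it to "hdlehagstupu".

The rule is to delete the last 3 characters, then swap the first and last characters.
Working it through for "hdlehagstupu": intermediate "hdlehagst", final "tdlehagsh".

tdlehagsh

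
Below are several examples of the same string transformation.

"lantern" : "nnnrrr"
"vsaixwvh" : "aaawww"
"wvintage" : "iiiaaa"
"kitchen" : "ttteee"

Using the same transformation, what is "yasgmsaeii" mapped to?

ssssssiii

The pattern: keep one character in every 3, starting at position 3 (positions 3rd, 6th, 9th, ...), then repeat every character 3 times.
"yasgmsaeii" → "ssi" → "ssssssiii".
(Check on "wvintage": → "ia" → "iiiaaa" ✓)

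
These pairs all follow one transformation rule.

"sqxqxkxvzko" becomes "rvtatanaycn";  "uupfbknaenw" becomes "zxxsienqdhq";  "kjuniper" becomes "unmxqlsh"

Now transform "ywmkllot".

Rule — move the last character to the front, then shift every letter 3 places forward in the alphabet (wrapping around).
For "ywmkllot", step one produces "tywmkllo"; step two turns that into "wbzpnoor".

wbzpnoor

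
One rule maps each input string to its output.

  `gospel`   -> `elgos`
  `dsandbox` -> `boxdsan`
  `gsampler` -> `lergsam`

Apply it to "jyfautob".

tobjyfa

In each case the input is transformed by: swap the front and back halves of the string, then delete the first character.
Starting from "jyfautob": after the first operation, "utobjyfa"; after the second, "tobjyfa".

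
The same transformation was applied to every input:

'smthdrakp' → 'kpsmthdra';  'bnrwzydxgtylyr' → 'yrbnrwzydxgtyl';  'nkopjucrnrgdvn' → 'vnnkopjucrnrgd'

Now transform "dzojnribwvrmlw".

The rule is to move the last 2 characters to the front (rotate right by 2).
Doing the same to "dzojnribwvrmlw": "lwdzojnribwvrm".

lwdzojnribwvrm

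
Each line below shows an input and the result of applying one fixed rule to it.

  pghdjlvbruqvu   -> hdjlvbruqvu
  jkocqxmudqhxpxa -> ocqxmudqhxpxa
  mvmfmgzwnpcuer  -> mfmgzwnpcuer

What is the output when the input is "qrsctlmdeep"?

The rule is to delete the first 2 characters.
Doing the same to "qrsctlmdeep": "sctlmdeep".

sctlmdeep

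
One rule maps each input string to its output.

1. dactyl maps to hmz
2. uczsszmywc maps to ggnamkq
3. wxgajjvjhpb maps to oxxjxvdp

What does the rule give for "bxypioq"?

What's happening: shift every letter 12 places backward in the alphabet (wrapping around), then delete the first 3 characters.
On "bxypioq": the first step gives "plmdwce", and the second then gives "dwce".

dwce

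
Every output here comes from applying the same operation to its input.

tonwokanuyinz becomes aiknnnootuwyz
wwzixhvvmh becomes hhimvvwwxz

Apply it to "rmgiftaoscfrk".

acffgikmorrst

Rule — sort the characters into alphabetical order.
"rmgiftaoscfrk" → "acffgikmorrst".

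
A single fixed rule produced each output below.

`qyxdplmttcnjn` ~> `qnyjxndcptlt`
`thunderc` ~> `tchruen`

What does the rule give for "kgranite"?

In each case the input is transformed by: take characters alternately from the front and the back (1st, last, 2nd, 2nd-last, ...), then delete the last character.
On "kgranite": the first step gives "kegtrian", and the second then gives "kegtria".

kegtria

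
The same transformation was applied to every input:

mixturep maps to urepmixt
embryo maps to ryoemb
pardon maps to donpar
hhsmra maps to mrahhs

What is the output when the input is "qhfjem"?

Rule — swap the front and back halves of the string.
On "qhfjem" that produces "jemqhf".

jemqhf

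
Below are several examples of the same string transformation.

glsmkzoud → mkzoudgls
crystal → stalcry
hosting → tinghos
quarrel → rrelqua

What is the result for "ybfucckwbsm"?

ucckwbsmybf

Rule — move the first 3 characters to the end (rotate left by 3).
Doing the same to "ybfucckwbsm": "ucckwbsmybf".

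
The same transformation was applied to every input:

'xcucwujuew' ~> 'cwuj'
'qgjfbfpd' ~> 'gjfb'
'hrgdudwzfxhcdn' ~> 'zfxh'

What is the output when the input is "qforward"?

forw

What's happening: move the last 3 characters to the front (rotate right by 3), then keep only the last 4 characters.
Working it through for "qforward": intermediate "ardqforw", final "forw".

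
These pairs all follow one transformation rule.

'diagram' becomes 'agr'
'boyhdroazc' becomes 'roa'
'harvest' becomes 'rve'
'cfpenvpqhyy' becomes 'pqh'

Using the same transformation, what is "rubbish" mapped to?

Each output is the input with this applied: move the last 2 characters to the front (rotate right by 2), then keep only the last 3 characters.
On "rubbish": the first step gives "shrubbi", and the second then gives "bbi".

bbi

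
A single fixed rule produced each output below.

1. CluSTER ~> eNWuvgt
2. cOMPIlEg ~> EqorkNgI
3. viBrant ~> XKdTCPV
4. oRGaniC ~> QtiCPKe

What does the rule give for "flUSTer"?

Rule — shift every letter 2 places forward in the alphabet (wrapping around), then flip the case of every letter.
Working it through for "flUSTer": intermediate "hnWUVgt", final "HNwuvGT".

HNwuvGT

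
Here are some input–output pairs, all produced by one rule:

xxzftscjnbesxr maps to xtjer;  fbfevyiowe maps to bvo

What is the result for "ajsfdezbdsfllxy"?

jdbfx

Each output is the input with this applied: keep one character in every 3, starting at position 2 (positions 2nd, 5th, 8th, ...).
Applying that to "ajsfdezbdsfllxy" gives "jdbfx".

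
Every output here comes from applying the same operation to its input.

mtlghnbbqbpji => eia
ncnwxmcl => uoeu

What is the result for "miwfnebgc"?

eaou

Looking at the pairs, the operation is to shift every letter 8 places backward in the alphabet (wrapping around), then keep only the vowels.
Applying both steps to "miwfnebgc": "eaoxfwtyu", then "eaou".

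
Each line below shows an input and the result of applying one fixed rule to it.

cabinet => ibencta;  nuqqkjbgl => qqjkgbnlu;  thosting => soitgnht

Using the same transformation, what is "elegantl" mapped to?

Each output is the input with this applied: move the first 2 characters to the end (rotate left by 2), then swap each adjacent pair of characters (1↔2, 3↔4, ...).
"elegantl" → "egantlel" → "genaltle".

genaltle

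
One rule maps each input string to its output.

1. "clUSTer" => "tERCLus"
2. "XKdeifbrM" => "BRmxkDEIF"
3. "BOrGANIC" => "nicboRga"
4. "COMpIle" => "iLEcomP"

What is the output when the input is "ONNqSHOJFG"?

Each output is the input with this applied: move the last 3 characters to the front (rotate right by 3), then flip the case of every letter.
Applying that to "ONNqSHOJFG" gives "jfgonnQsho".

jfgonnQsho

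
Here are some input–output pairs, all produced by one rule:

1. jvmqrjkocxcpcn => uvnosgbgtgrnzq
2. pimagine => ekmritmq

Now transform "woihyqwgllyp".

Each output is the input with this applied: move the first 3 characters to the end (rotate left by 3), then shift every letter 4 places forward in the alphabet (wrapping around).
Working it through for "woihyqwgllyp": intermediate "hyqwgllypwoi", final "lcuakppctasm".

lcuakppctasm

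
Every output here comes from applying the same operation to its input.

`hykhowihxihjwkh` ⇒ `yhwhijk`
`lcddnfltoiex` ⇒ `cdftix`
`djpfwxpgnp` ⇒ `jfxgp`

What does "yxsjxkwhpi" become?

xjkhi

The pattern: keep every other character starting from the second (positions 2nd, 4th, 6th, ...).
Applying that to "yxsjxkwhpi" gives "xjkhi".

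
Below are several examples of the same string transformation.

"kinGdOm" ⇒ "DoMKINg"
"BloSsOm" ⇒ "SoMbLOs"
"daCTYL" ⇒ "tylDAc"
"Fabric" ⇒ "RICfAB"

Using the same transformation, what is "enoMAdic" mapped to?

DICENOma

Looking at the pairs, the operation is to flip the case of every letter, then move the last 3 characters to the front (rotate right by 3).
So "enoMAdic" becomes "DICENOma".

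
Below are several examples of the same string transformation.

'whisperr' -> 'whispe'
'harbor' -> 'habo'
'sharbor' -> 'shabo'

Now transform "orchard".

Each output is the input with this applied: remove every "r".
Applying that to "orchard" gives "ochad".

ochad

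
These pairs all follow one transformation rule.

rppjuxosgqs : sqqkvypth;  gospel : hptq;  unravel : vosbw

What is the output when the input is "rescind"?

The pattern: shift every letter 1 place forward in the alphabet (wrapping around), then delete the last 2 characters.
Doing the same to "rescind": "sftdj".

sftdj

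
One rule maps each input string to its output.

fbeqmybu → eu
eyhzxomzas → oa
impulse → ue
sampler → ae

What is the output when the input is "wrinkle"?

The rule is to delete the first character, then keep only the vowels.
For "wrinkle", step one produces "rinkle"; step two turns that into "ie".

ie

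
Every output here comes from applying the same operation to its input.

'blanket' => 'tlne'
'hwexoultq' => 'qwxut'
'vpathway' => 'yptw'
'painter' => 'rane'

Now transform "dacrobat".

What's happening: move the last character to the front, then keep every other character starting from the first (positions 1st, 3rd, 5th, ...).
"dacrobat" → "tdacroba" → "tarb".

tarb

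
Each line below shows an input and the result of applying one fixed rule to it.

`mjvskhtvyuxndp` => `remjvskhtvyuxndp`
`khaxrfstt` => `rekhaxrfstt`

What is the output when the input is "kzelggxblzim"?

Looking at the pairs, the operation is to prepend "re".
So "kzelggxblzim" becomes "rekzelggxblzim".

rekzelggxblzim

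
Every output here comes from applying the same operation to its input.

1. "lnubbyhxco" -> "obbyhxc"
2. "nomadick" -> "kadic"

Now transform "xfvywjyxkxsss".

The pattern: delete the first 3 characters, then move the last character to the front.
Applying both steps to "xfvywjyxkxsss": "ywjyxkxsss", then "sywjyxkxss".

sywjyxkxss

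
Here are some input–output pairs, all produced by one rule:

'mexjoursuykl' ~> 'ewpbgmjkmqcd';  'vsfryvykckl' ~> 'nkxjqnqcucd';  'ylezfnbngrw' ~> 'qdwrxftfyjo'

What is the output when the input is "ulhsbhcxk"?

Each output is the input with this applied: shift every letter 8 places backward in the alphabet (wrapping around).
Applying that to "ulhsbhcxk" gives "mdzktzupc".

mdzktzupc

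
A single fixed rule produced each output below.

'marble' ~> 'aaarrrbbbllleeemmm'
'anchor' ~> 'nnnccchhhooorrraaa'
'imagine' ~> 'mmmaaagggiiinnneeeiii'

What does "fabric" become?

aaabbbrrriiicccfff

The transformation: repeat every character 3 times, then move the first 3 characters to the end (rotate left by 3).
Applying that to "fabric" gives "aaabbbrrriiicccfff".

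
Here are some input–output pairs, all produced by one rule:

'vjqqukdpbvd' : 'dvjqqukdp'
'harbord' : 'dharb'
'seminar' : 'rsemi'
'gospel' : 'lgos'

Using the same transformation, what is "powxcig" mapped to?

gpowx

The transformation: move the last character to the front, then delete the last 2 characters.
Applying that to "powxcig" gives "gpowx".
(Check on "gospel": → "lgospe" → "lgos" ✓)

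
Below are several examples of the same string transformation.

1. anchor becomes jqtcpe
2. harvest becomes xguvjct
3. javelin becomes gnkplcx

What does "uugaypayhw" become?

Looking at the pairs, the operation is to shift every letter 2 places forward in the alphabet (wrapping around), then move the first 3 characters to the end (rotate left by 3).
On "uugaypayhw": the first step gives "wwicarcajy", and the second then gives "carcajywwi".

carcajywwi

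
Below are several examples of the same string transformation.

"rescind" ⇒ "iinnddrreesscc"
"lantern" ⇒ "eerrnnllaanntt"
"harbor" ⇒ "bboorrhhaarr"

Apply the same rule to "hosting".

iinngghhoosstt

The transformation: move the last 3 characters to the front (rotate right by 3), then double every character.
So "hosting" becomes "iinngghhoosstt".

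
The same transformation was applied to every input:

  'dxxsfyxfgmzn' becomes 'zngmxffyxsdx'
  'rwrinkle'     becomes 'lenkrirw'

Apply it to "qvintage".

Looking at the pairs, the operation is to swap each adjacent pair of characters (1↔2, 3↔4, ...), then reverse the string.
So "qvintage" becomes "getainqv".
(Check on "dxxsfyxfgmzn": → "xdsxyffxmgnz" → "zngmxffyxsdx" ✓)

getainqv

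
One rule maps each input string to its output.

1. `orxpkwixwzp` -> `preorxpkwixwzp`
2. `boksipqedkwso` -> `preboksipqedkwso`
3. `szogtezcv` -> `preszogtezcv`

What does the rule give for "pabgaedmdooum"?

Rule — prepend "pre".
Applying that to "pabgaedmdooum" gives "prepabgaedmdooum".

prepabgaedmdooum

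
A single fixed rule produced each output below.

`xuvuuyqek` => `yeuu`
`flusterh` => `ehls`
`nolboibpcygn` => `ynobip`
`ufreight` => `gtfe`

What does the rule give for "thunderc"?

What's happening: keep every other character starting from the second (positions 2nd, 4th, 6th, ...), then move the last 2 characters to the front (rotate right by 2).
So "thunderc" becomes "echn".

echn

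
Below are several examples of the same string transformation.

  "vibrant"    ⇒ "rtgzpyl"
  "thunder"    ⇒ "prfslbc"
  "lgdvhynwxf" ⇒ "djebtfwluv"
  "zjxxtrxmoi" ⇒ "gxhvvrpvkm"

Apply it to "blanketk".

izjylicr

The pattern: shift every letter 2 places backward in the alphabet (wrapping around), then move the last character to the front.
Applying both steps to "blanketk": "zjylicri", then "izjylicr".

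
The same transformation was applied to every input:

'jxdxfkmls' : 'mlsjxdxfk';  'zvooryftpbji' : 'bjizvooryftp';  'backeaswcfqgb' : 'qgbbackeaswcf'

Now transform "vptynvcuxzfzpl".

zplvptynvcuxzf

The pattern: move the last 3 characters to the front (rotate right by 3).
On "vptynvcuxzfzpl" that produces "zplvptynvcuxzf".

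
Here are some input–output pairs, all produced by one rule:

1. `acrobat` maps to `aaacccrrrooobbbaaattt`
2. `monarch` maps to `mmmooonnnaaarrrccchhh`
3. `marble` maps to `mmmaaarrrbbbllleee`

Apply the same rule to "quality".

The pattern: repeat every character 3 times.
"quality" → "qqquuuaaallliiitttyyy".

qqquuuaaallliiitttyyy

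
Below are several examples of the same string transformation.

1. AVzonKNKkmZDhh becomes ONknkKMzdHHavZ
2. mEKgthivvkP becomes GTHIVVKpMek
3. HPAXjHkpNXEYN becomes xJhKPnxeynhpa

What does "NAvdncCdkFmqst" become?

The transformation: move the first 3 characters to the end (rotate left by 3), then flip the case of every letter.
Applying both steps to "NAvdncCdkFmqst": "dncCdkFmqstNAv", then "DNCcDKfMQSTnaV".

DNCcDKfMQSTnaV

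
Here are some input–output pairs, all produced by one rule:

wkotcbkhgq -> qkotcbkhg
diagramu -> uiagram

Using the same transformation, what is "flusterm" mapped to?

What's happening: delete the first character, then move the last character to the front.
For "flusterm" the result is "mluster".
(Check on "diagramu": → "iagramu" → "uiagram" ✓)

mluster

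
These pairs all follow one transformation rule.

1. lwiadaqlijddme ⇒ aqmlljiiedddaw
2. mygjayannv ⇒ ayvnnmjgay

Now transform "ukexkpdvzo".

Each output is the input with this applied: sort the characters into reverse alphabetical order, then swap the first and last characters.
Applying that to "ukexkpdvzo" gives "dxvupokkez".

dxvupokkez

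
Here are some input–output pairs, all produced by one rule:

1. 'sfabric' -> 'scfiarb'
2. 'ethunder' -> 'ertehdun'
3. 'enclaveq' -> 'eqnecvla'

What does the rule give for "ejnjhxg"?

egjxnhj

The transformation: take characters alternately from the front and the back (1st, last, 2nd, 2nd-last, ...).
On "ejnjhxg" that produces "egjxnhj".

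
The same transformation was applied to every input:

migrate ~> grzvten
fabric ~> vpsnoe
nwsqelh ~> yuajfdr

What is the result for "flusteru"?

ehsyhfgr

In each case the input is transformed by: move the last 2 characters to the front (rotate right by 2), then shift every letter 13 places forward in the alphabet (wrapping around) — i.e. ROT13.
So "flusteru" becomes "ehsyhfgr".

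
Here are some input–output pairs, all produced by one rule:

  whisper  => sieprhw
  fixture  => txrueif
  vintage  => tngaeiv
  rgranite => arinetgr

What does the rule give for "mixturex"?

txruxeim

Looking at the pairs, the operation is to swap each adjacent pair of characters (1↔2, 3↔4, ...), then move the first 2 characters to the end (rotate left by 2).
Applying both steps to "mixturex": "imtxruxe", then "txruxeim".
(Check on "fixture": → "iftxrue" → "txrueif" ✓)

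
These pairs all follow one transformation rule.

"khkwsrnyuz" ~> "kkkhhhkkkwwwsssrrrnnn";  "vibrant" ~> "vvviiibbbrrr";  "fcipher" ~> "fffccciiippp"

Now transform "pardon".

What's happening: delete the last 3 characters, then repeat every character 3 times.
On "pardon": the first step gives "par", and the second then gives "pppaaarrr".
(Check on "khkwsrnyuz": → "khkwsrn" → "kkkhhhkkkwwwsssrrrnnn" ✓)

pppaaarrr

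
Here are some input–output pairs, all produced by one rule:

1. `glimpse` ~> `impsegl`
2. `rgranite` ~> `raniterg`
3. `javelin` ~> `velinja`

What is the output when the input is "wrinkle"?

Looking at the pairs, the operation is to move the first 2 characters to the end (rotate left by 2).
For "wrinkle" the result is "inklewr".

inklewr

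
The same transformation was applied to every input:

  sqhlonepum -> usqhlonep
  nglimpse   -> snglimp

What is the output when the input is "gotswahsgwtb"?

tgotswahsgw

The pattern: delete the last character, then move the last character to the front.
On "gotswahsgwtb": the first step gives "gotswahsgwt", and the second then gives "tgotswahsgw".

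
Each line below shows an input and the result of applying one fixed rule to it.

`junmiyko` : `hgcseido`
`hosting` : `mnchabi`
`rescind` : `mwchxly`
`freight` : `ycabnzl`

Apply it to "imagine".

uachycg

The transformation: shift every letter 6 places backward in the alphabet (wrapping around), then move the first 2 characters to the end (rotate left by 2).
Applying that to "imagine" gives "uachycg".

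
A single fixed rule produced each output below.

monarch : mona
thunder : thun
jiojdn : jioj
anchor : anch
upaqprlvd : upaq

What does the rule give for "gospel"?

gosp

Rule — keep only the first 4 characters.
Doing the same to "gospel": "gosp".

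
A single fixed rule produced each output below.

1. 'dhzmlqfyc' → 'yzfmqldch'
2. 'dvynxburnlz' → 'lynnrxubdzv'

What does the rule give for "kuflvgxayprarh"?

Rule — take characters alternately from the front and the back (1st, last, 2nd, 2nd-last, ...), then move the first 3 characters to the end (rotate left by 3).
Starting from "kuflvgxayprarh": after the first operation, "khurfalrvpgyxa"; after the second, "rfalrvpgyxakhu".

rfalrvpgyxakhu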